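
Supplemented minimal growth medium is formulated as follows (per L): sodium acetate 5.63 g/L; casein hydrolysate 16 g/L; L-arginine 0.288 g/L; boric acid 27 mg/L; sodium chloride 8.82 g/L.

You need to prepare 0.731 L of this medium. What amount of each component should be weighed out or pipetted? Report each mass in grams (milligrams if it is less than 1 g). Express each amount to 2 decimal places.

sodium acetate 4.12 g; casein hydrolysate 11.70 g; L-arginine 210.53 mg; boric acid 19.74 mg; sodium chloride 6.45 g

Scale factor relative to 1 L: 0.731.
sodium acetate: 5.63 g/L × 0.731 L = 4.12 g
casein hydrolysate: 16 g/L × 0.731 L = 11.70 g
L-arginine: 0.288 g/L × 0.731 L = 0.210528 g = 210.53 mg
boric acid: 27 mg/L × 0.731 L = 19.74 mg
sodium chloride: 8.82 g/L × 0.731 L = 6.45 g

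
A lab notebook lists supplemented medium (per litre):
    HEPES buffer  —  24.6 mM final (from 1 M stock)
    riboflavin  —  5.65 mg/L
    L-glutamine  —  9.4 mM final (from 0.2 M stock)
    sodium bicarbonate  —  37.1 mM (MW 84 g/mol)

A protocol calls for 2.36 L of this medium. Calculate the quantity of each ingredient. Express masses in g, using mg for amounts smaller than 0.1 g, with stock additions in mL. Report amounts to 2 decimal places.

Scale factor relative to 1 L: 2.36.
HEPES buffer: V = C2·V2/C1 = 24.6 mM × 2360 mL ÷ 1000 mM = 58.06 mL
riboflavin: 5.65 mg/L × 2.36 L = 13.33 mg
L-glutamine: C1V1 = C2V2 → 9.4 mM × 2360 mL ÷ 200 mM = 110.92 mL
sodium bicarbonate: 37.1 mmol/L × 84 g/mol × 2.36 L ÷ 1000 = 7.35 g

HEPES buffer 58.06 mL; riboflavin 13.33 mg; L-glutamine 110.92 mL; sodium bicarbonate 7.35 g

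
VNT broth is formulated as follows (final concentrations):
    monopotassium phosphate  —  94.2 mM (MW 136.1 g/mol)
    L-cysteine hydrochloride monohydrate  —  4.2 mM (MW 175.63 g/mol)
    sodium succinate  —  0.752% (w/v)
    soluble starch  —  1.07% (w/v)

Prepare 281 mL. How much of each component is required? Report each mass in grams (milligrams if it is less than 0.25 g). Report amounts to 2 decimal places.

Working volume: 281 mL = 0.281 L.
monopotassium phosphate: 94.2 mmol/L × 136.1 g/mol × 0.281 L ÷ 1000 = 3.60 g
L-cysteine hydrochloride monohydrate: 4.2 mmol/L × 175.63 mg/mmol × 0.281 L = 207.28 mg
sodium succinate: 0.752% w/v = 7.52 g/L → 7.52 × 0.281 L = 2.11 g
soluble starch: 1.07 g per 100 mL × 281 mL ÷ 100 = 3.01 g

monopotassium phosphate 3.60 g; L-cysteine hydrochloride monohydrate 207.28 mg; sodium succinate 2.11 g; soluble starch 3.01 g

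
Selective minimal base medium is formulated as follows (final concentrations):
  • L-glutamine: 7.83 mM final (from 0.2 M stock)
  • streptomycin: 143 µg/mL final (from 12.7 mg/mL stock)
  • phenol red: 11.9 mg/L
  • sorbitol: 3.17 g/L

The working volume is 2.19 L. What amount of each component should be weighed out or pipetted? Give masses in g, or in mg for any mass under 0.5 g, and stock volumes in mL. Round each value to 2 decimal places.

L-glutamine 85.74 mL; streptomycin 24.66 mL; phenol red 26.06 mg; sorbitol 6.94 g

Working volume: 2.19 L.
L-glutamine: C1V1 = C2V2 → 7.83 mM × 2190 mL ÷ 200 mM = 85.74 mL
streptomycin: C1V1 = C2V2 → 143 µg/mL × 2190 mL ÷ 12700 µg/mL = 24.66 mL
phenol red: 11.9 mg/L × 2.19 L = 26.06 mg
sorbitol: 3.17 g/L × 2.19 L = 6.94 g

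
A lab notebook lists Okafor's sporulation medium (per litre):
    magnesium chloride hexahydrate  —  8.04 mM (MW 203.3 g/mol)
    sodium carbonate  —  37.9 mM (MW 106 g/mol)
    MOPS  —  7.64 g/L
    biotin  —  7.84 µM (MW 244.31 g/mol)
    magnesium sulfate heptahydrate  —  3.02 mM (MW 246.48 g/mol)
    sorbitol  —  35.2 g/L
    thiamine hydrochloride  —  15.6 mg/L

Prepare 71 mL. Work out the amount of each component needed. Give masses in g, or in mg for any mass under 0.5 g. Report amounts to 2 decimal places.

magnesium chloride hexahydrate 116.05 mg; sodium carbonate 285.24 mg; MOPS 0.54 g; biotin 0.14 mg; magnesium sulfate heptahydrate 52.85 mg; sorbitol 2.50 g; thiamine hydrochloride 1.11 mg

Target volume = 71 mL = 0.071 L.
magnesium chloride hexahydrate: 8.04 mmol/L × 203.3 mg/mmol × 0.071 L = 116.05 mg
sodium carbonate: 37.9 mmol/L × 106 mg/mmol × 0.071 L = 285.24 mg
MOPS: 7.64 g/L × 0.071 L = 0.54 g
biotin: 7.84 µmol/L × 244.31 g/mol × 0.071 L ÷ 1000 = 0.14 mg
magnesium sulfate heptahydrate: 3.02 mmol/L × 246.48 mg/mmol × 0.071 L = 52.85 mg
sorbitol: 35.2 g/L × 0.071 L = 2.50 g
thiamine hydrochloride: 15.6 mg/L × 0.071 L = 1.11 mg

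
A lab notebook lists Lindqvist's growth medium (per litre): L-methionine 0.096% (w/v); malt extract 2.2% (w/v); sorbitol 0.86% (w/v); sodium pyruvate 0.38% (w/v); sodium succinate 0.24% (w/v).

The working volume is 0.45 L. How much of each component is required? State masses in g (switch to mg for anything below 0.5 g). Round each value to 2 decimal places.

Scale factor relative to 1 L: 0.45.
L-methionine: 0.096 g per 100 mL × 450 mL ÷ 100 = 0.432 g = 432.00 mg
malt extract: 2.2 g per 100 mL × 450 mL ÷ 100 = 9.90 g
sorbitol: 0.86% w/v = 8.6 g/L → 8.6 × 0.45 L = 3.87 g
sodium pyruvate: 0.38% w/v = 3.8 g/L → 3.8 × 0.45 L = 1.71 g
sodium succinate: 0.24 g per 100 mL × 450 mL ÷ 100 = 1.08 g

L-methionine 432.00 mg; malt extract 9.90 g; sorbitol 3.87 g; sodium pyruvate 1.71 g; sodium succinate 1.08 g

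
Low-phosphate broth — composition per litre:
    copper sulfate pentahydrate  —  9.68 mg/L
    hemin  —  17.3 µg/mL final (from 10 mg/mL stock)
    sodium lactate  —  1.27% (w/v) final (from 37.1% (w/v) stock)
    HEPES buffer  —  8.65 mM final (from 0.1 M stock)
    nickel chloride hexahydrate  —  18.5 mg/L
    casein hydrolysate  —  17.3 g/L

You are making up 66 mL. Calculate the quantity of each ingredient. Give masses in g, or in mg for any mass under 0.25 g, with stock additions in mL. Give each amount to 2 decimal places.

Scale factor relative to 1 L: 0.066.
copper sulfate pentahydrate: 9.68 mg/L × 0.066 L = 0.64 mg
hemin: V = C2·V2/C1 = 17.3 µg/mL × 66 mL ÷ 10000 µg/mL = 0.11 mL
sodium lactate: dilute stock: 1.27% ÷ 37.1% × 66 mL = 2.26 mL
HEPES buffer: V = C2·V2/C1 = 8.65 mM × 66 mL ÷ 100 mM = 5.71 mL
nickel chloride hexahydrate: 18.5 mg/L × 0.066 L = 1.22 mg
casein hydrolysate: 17.3 g/L × 0.066 L = 1.14 g

copper sulfate pentahydrate 0.64 mg; hemin 0.11 mL; sodium lactate 2.26 mL; HEPES buffer 5.71 mL; nickel chloride hexahydrate 1.22 mg; casein hydrolysate 1.14 g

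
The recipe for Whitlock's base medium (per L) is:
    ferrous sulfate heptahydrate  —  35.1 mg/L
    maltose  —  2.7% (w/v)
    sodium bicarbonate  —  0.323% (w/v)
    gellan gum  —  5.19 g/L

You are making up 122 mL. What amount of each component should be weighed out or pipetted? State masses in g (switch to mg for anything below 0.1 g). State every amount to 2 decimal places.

Working volume: 122 mL = 0.122 L.
ferrous sulfate heptahydrate: 35.1 mg/L × 0.122 L = 4.28 mg
maltose: 2.7 g per 100 mL × 122 mL ÷ 100 = 3.29 g
sodium bicarbonate: 0.323% w/v = 3.23 g/L → 3.23 × 0.122 L = 0.39 g
gellan gum: 5.19 g/L × 0.122 L = 0.63 g

ferrous sulfate heptahydrate 4.28 mg; maltose 3.29 g; sodium bicarbonate 0.39 g; gellan gum 0.63 g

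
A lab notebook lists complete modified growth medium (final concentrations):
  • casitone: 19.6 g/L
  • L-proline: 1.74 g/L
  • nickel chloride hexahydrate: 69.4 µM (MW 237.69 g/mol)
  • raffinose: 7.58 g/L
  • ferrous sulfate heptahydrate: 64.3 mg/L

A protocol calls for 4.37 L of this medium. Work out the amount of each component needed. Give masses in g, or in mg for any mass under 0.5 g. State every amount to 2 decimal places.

Scale factor relative to 1 L: 4.37.
casitone: 19.6 g/L × 4.37 L = 85.65 g
L-proline: 1.74 g/L × 4.37 L = 7.60 g
nickel chloride hexahydrate: 69.4 µmol/L × 237.69 g/mol × 4.37 L ÷ 1000 = 72.09 mg
raffinose: 7.58 g/L × 4.37 L = 33.12 g
ferrous sulfate heptahydrate: 64.3 mg/L × 4.37 L = 280.99 mg

casitone 85.65 g; L-proline 7.60 g; nickel chloride hexahydrate 72.09 mg; raffinose 33.12 g; ferrous sulfate heptahydrate 280.99 mg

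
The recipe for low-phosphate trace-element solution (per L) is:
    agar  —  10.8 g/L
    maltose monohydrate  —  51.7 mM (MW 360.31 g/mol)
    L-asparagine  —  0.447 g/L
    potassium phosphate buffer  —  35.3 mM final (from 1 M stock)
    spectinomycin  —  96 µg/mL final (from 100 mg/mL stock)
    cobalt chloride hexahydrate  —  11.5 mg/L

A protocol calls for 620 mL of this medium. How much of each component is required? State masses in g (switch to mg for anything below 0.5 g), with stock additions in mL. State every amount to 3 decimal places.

Working volume: 620 mL = 0.62 L.
agar: 10.8 g/L × 0.62 L = 6.696 g
maltose monohydrate: 51.7 mmol/L × 360.31 g/mol × 0.62 L ÷ 1000 = 11.549 g
L-asparagine: 0.447 g/L × 0.62 L = 0.27714 g = 277.140 mg
potassium phosphate buffer: dilute stock: 35.3 mM × 620 mL ÷ 1000 mM = 21.886 mL
spectinomycin: C1V1 = C2V2 → 96 µg/mL × 620 mL ÷ 100000 µg/mL = 0.595 mL
cobalt chloride hexahydrate: 11.5 mg/L × 0.62 L = 7.130 mg

agar 6.696 g; maltose monohydrate 11.549 g; L-asparagine 277.140 mg; potassium phosphate buffer 21.886 mL; spectinomycin 0.595 mL; cobalt chloride hexahydrate 7.130 mg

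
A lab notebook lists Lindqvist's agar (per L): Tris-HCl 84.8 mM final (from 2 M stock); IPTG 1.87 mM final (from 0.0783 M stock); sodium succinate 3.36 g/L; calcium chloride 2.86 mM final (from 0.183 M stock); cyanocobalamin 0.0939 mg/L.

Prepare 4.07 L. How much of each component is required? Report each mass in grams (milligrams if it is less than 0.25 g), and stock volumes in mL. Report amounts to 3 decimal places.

Working volume: 4.07 L.
Tris-HCl: V = C2·V2/C1 = 84.8 mM × 4070 mL ÷ 2000 mM = 172.568 mL
IPTG: C1V1 = C2V2 → 1.87 mM × 4070 mL ÷ 78.3 mM = 97.202 mL
sodium succinate: 3.36 g/L × 4.07 L = 13.675 g
calcium chloride: V = C2·V2/C1 = 2.86 mM × 4070 mL ÷ 183 mM = 63.608 mL
cyanocobalamin: 0.0939 mg/L × 4.07 L = 0.382 mg

Tris-HCl 172.568 mL; IPTG 97.202 mL; sodium succinate 13.675 g; calcium chloride 63.608 mL; cyanocobalamin 0.382 mg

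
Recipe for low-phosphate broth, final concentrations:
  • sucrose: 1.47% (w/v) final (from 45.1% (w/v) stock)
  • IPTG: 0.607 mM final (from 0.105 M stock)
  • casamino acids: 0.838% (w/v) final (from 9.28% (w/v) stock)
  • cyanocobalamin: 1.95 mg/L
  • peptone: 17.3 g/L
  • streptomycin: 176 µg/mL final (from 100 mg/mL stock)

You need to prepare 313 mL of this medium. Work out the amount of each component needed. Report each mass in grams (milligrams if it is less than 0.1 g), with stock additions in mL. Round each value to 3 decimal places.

Working volume: 313 mL = 0.313 L.
sucrose: dilute stock: 1.47% ÷ 45.1% × 313 mL = 10.202 mL
IPTG: dilute stock: 0.607 mM × 313 mL ÷ 105 mM = 1.809 mL
casamino acids: C1V1 = C2V2 → 0.838% ÷ 9.28% × 313 mL = 28.264 mL
cyanocobalamin: 1.95 mg/L × 0.313 L = 0.610 mg
peptone: 17.3 g/L × 0.313 L = 5.415 g
streptomycin: dilute stock: 176 µg/mL × 313 mL ÷ 100000 µg/mL = 0.551 mL

sucrose 10.202 mL; IPTG 1.809 mL; casamino acids 28.264 mL; cyanocobalamin 0.610 mg; peptone 5.415 g; streptomycin 0.551 mL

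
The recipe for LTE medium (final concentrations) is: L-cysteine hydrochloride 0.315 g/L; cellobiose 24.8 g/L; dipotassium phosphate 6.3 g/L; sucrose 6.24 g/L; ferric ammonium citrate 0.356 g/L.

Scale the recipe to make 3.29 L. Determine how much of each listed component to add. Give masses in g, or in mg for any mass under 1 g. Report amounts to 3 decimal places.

Scale factor relative to 1 L: 3.29.
L-cysteine hydrochloride: 0.315 g/L × 3.29 L = 1.036 g
cellobiose: 24.8 g/L × 3.29 L = 81.592 g
dipotassium phosphate: 6.3 g/L × 3.29 L = 20.727 g
sucrose: 6.24 g/L × 3.29 L = 20.530 g
ferric ammonium citrate: 0.356 g/L × 3.29 L = 1.171 g

L-cysteine hydrochloride 1.036 g; cellobiose 81.592 g; dipotassium phosphate 20.727 g; sucrose 20.530 g; ferric ammonium citrate 1.171 g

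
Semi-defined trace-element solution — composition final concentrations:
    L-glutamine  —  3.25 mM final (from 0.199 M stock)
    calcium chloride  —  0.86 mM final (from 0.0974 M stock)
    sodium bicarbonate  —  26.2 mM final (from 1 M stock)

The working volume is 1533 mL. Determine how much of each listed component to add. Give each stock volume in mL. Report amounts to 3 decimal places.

L-glutamine 25.036 mL; calcium chloride 13.536 mL; sodium bicarbonate 40.165 mL

Target volume = 1533 mL = 1.533 L.
L-glutamine: dilute stock: 3.25 mM × 1533 mL ÷ 199 mM = 25.036 mL
calcium chloride: C1V1 = C2V2 → 0.86 mM × 1533 mL ÷ 97.4 mM = 13.536 mL
sodium bicarbonate: V = C2·V2/C1 = 26.2 mM × 1533 mL ÷ 1000 mM = 40.165 mL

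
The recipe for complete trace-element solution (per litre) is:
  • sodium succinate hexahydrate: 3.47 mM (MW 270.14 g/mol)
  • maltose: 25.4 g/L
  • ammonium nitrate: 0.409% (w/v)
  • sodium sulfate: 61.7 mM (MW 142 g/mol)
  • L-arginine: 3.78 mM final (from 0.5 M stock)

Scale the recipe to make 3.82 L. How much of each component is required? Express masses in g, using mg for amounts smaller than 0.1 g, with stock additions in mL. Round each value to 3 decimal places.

Working volume: 3.82 L.
sodium succinate hexahydrate: 3.47 mmol/L × 270.14 g/mol × 3.82 L ÷ 1000 = 3.581 g
maltose: 25.4 g/L × 3.82 L = 97.028 g
ammonium nitrate: 0.409 g per 100 mL × 3820 mL ÷ 100 = 15.624 g
sodium sulfate: 61.7 mmol/L × 142 g/mol × 3.82 L ÷ 1000 = 33.469 g
L-arginine: dilute stock: 3.78 mM × 3820 mL ÷ 500 mM = 28.879 mL

sodium succinate hexahydrate 3.581 g; maltose 97.028 g; ammonium nitrate 15.624 g; sodium sulfate 33.469 g; L-arginine 28.879 mL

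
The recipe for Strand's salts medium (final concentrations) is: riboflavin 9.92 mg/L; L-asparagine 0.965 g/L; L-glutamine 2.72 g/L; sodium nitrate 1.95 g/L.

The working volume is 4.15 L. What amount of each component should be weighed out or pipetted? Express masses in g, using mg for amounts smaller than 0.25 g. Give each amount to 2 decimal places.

riboflavin 41.17 mg; L-asparagine 4.00 g; L-glutamine 11.29 g; sodium nitrate 8.09 g

Working volume: 4.15 L.
riboflavin: 9.92 mg/L × 4.15 L = 41.17 mg
L-asparagine: 0.965 g/L × 4.15 L = 4.00 g
L-glutamine: 2.72 g/L × 4.15 L = 11.29 g
sodium nitrate: 1.95 g/L × 4.15 L = 8.09 g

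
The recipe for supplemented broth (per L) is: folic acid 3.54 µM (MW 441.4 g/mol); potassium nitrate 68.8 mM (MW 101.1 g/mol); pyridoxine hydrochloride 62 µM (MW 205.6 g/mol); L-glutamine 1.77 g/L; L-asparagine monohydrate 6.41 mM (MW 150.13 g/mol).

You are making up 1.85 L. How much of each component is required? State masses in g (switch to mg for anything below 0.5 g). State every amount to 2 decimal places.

folic acid 2.89 mg; potassium nitrate 12.87 g; pyridoxine hydrochloride 23.58 mg; L-glutamine 3.27 g; L-asparagine monohydrate 1.78 g

Working volume: 1.85 L.
folic acid: 3.54 µmol/L × 441.4 g/mol × 1.85 L ÷ 1000 = 2.89 mg
potassium nitrate: 68.8 mmol/L × 101.1 g/mol × 1.85 L ÷ 1000 = 12.87 g
pyridoxine hydrochloride: 62 µmol/L × 205.6 g/mol × 1.85 L ÷ 1000 = 23.58 mg
L-glutamine: 1.77 g/L × 1.85 L = 3.27 g
L-asparagine monohydrate: 6.41 mmol/L × 150.13 g/mol × 1.85 L ÷ 1000 = 1.78 g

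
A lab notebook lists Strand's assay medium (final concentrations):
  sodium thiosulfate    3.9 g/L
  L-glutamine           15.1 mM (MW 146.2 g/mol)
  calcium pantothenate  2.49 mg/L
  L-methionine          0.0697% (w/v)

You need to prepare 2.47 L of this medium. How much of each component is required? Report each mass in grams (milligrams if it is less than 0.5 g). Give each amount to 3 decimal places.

sodium thiosulfate 9.633 g; L-glutamine 5.453 g; calcium pantothenate 6.150 mg; L-methionine 1.722 g

Scale factor relative to 1 L: 2.47.
sodium thiosulfate: 3.9 g/L × 2.47 L = 9.633 g
L-glutamine: 15.1 mmol/L × 146.2 g/mol × 2.47 L ÷ 1000 = 5.453 g
calcium pantothenate: 2.49 mg/L × 2.47 L = 6.150 mg
L-methionine: 0.0697 g per 100 mL × 2470 mL ÷ 100 = 1.722 g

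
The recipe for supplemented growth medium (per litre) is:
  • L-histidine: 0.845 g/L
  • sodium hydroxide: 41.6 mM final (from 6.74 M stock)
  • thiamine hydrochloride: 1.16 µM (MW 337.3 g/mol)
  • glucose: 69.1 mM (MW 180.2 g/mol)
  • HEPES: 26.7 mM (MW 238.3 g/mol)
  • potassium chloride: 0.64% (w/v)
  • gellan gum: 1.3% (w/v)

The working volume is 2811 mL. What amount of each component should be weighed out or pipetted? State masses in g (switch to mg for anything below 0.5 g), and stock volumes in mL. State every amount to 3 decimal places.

L-histidine 2.375 g; sodium hydroxide 17.350 mL; thiamine hydrochloride 1.100 mg; glucose 35.002 g; HEPES 17.885 g; potassium chloride 17.990 g; gellan gum 36.543 g

Scale factor relative to 1 L: 2.811.
L-histidine: 0.845 g/L × 2.811 L = 2.375 g
sodium hydroxide: dilute stock: 41.6 mM × 2811 mL ÷ 6740 mM = 17.350 mL
thiamine hydrochloride: 1.16 µmol/L × 337.3 g/mol × 2.811 L ÷ 1000 = 1.100 mg
glucose: 69.1 mmol/L × 180.2 g/mol × 2.811 L ÷ 1000 = 35.002 g
HEPES: 26.7 mmol/L × 238.3 g/mol × 2.811 L ÷ 1000 = 17.885 g
potassium chloride: 0.64 g per 100 mL × 2811 mL ÷ 100 = 17.990 g
gellan gum: 1.3 g per 100 mL × 2811 mL ÷ 100 = 36.543 g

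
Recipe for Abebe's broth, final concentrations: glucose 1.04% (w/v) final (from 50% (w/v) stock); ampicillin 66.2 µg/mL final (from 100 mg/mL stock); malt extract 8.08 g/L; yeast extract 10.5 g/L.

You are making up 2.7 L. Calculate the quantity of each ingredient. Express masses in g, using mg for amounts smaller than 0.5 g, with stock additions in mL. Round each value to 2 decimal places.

glucose 56.16 mL; ampicillin 1.79 mL; malt extract 21.82 g; yeast extract 28.35 g

Working volume: 2.7 L.
glucose: dilute stock: 1.04% ÷ 50% × 2700 mL = 56.16 mL
ampicillin: dilute stock: 66.2 µg/mL × 2700 mL ÷ 100000 µg/mL = 1.79 mL
malt extract: 8.08 g/L × 2.7 L = 21.82 g
yeast extract: 10.5 g/L × 2.7 L = 28.35 g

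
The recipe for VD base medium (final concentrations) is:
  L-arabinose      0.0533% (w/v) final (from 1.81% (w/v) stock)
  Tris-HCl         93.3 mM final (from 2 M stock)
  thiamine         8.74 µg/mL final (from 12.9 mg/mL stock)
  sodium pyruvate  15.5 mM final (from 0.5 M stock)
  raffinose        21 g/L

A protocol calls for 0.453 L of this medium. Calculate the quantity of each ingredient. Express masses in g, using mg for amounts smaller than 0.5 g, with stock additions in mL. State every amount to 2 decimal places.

L-arabinose 13.34 mL; Tris-HCl 21.13 mL; thiamine 0.31 mL; sodium pyruvate 14.04 mL; raffinose 9.51 g

Scale factor relative to 1 L: 0.453.
L-arabinose: C1V1 = C2V2 → 0.0533% ÷ 1.81% × 453 mL = 13.34 mL
Tris-HCl: C1V1 = C2V2 → 93.3 mM × 453 mL ÷ 2000 mM = 21.13 mL
thiamine: dilute stock: 8.74 µg/mL × 453 mL ÷ 12900 µg/mL = 0.31 mL
sodium pyruvate: dilute stock: 15.5 mM × 453 mL ÷ 500 mM = 14.04 mL
raffinose: 21 g/L × 0.453 L = 9.51 g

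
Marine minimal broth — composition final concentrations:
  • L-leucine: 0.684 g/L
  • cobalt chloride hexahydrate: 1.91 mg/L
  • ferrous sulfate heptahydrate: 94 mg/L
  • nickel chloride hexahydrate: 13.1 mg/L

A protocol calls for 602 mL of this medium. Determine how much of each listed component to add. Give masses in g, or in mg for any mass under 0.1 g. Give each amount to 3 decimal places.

L-leucine 0.412 g; cobalt chloride hexahydrate 1.150 mg; ferrous sulfate heptahydrate 56.588 mg; nickel chloride hexahydrate 7.886 mg

Scale factor relative to 1 L: 0.602.
L-leucine: 0.684 g/L × 0.602 L = 0.412 g
cobalt chloride hexahydrate: 1.91 mg/L × 0.602 L = 1.150 mg
ferrous sulfate heptahydrate: 94 mg/L × 0.602 L = 56.588 mg
nickel chloride hexahydrate: 13.1 mg/L × 0.602 L = 7.886 mg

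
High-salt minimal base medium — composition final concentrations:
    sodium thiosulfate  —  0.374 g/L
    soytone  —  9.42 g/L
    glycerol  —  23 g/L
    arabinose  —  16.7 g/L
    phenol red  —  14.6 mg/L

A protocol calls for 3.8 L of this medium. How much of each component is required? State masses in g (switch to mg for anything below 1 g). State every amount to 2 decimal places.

sodium thiosulfate 1.42 g; soytone 35.80 g; glycerol 87.40 g; arabinose 63.46 g; phenol red 55.48 mg

Working volume: 3.8 L.
sodium thiosulfate: 0.374 g/L × 3.8 L = 1.42 g
soytone: 9.42 g/L × 3.8 L = 35.80 g
glycerol: 23 g/L × 3.8 L = 87.40 g
arabinose: 16.7 g/L × 3.8 L = 63.46 g
phenol red: 14.6 mg/L × 3.8 L = 55.48 mg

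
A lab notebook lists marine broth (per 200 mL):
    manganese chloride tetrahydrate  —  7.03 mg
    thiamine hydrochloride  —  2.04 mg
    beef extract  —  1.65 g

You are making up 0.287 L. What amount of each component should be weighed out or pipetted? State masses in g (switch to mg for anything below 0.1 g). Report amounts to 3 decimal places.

Ratio of target to recipe volume: 287 / 200 = 1.435.
manganese chloride tetrahydrate: 7.03 mg × (287 mL / 200 mL) = 10.088 mg
thiamine hydrochloride: 2.04 mg × (287 mL / 200 mL) = 2.927 mg
beef extract: 1.65 g × (287 mL / 200 mL) = 2.368 g

manganese chloride tetrahydrate 10.088 mg; thiamine hydrochloride 2.927 mg; beef extract 2.368 g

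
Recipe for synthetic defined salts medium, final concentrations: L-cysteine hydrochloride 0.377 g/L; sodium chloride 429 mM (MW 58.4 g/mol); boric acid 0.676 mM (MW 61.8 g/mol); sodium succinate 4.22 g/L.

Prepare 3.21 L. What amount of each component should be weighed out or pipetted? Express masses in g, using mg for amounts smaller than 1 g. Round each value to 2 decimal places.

Scale factor relative to 1 L: 3.21.
L-cysteine hydrochloride: 0.377 g/L × 3.21 L = 1.21 g
sodium chloride: 429 mmol/L × 58.4 g/mol × 3.21 L ÷ 1000 = 80.42 g
boric acid: 0.676 mmol/L × 61.8 mg/mmol × 3.21 L = 134.10 mg
sodium succinate: 4.22 g/L × 3.21 L = 13.55 g

L-cysteine hydrochloride 1.21 g; sodium chloride 80.42 g; boric acid 134.10 mg; sodium succinate 13.55 g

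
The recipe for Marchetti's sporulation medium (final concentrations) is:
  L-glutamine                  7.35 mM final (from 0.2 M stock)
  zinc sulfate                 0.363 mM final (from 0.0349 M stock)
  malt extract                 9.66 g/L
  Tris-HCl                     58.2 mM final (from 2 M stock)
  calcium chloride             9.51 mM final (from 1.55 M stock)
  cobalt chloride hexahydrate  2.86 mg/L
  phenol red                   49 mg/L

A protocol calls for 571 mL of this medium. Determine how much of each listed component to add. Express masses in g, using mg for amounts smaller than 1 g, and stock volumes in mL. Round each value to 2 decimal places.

L-glutamine 20.98 mL; zinc sulfate 5.94 mL; malt extract 5.52 g; Tris-HCl 16.62 mL; calcium chloride 3.50 mL; cobalt chloride hexahydrate 1.63 mg; phenol red 27.98 mg

Target volume = 571 mL = 0.571 L.
L-glutamine: V = C2·V2/C1 = 7.35 mM × 571 mL ÷ 200 mM = 20.98 mL
zinc sulfate: V = C2·V2/C1 = 0.363 mM × 571 mL ÷ 34.9 mM = 5.94 mL
malt extract: 9.66 g/L × 0.571 L = 5.52 g
Tris-HCl: dilute stock: 58.2 mM × 571 mL ÷ 2000 mM = 16.62 mL
calcium chloride: dilute stock: 9.51 mM × 571 mL ÷ 1550 mM = 3.50 mL
cobalt chloride hexahydrate: 2.86 mg/L × 0.571 L = 1.63 mg
phenol red: 49 mg/L × 0.571 L = 27.98 mg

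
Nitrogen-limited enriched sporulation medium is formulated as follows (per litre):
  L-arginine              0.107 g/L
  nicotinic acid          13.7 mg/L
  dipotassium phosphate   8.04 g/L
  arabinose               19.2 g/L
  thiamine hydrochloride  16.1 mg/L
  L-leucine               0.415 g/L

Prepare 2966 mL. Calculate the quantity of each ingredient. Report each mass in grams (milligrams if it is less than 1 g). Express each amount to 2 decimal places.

Target volume = 2966 mL = 2.966 L.
L-arginine: 0.107 g/L × 2.966 L = 0.317362 g = 317.36 mg
nicotinic acid: 13.7 mg/L × 2.966 L = 40.63 mg
dipotassium phosphate: 8.04 g/L × 2.966 L = 23.85 g
arabinose: 19.2 g/L × 2.966 L = 56.95 g
thiamine hydrochloride: 16.1 mg/L × 2.966 L = 47.75 mg
L-leucine: 0.415 g/L × 2.966 L = 1.23 g

L-arginine 317.36 mg; nicotinic acid 40.63 mg; dipotassium phosphate 23.85 g; arabinose 56.95 g; thiamine hydrochloride 47.75 mg; L-leucine 1.23 g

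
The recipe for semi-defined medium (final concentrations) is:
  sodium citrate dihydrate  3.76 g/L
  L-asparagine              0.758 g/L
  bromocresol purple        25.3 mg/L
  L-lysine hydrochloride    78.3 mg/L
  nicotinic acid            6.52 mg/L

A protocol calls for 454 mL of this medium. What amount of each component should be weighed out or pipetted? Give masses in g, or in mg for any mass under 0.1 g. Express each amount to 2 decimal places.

sodium citrate dihydrate 1.71 g; L-asparagine 0.34 g; bromocresol purple 11.49 mg; L-lysine hydrochloride 35.55 mg; nicotinic acid 2.96 mg

Target volume = 454 mL = 0.454 L.
sodium citrate dihydrate: 3.76 g/L × 0.454 L = 1.71 g
L-asparagine: 0.758 g/L × 0.454 L = 0.34 g
bromocresol purple: 25.3 mg/L × 0.454 L = 11.49 mg
L-lysine hydrochloride: 78.3 mg/L × 0.454 L = 35.55 mg
nicotinic acid: 6.52 mg/L × 0.454 L = 2.96 mg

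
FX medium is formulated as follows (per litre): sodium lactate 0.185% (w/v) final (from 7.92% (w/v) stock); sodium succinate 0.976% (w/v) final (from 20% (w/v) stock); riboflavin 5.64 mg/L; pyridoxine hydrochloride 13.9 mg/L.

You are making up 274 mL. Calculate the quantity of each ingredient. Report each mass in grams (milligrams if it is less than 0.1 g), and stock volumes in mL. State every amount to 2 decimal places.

sodium lactate 6.40 mL; sodium succinate 13.37 mL; riboflavin 1.55 mg; pyridoxine hydrochloride 3.81 mg

Working volume: 274 mL = 0.274 L.
sodium lactate: V = C2·V2/C1 = 0.185% ÷ 7.92% × 274 mL = 6.40 mL
sodium succinate: dilute stock: 0.976% ÷ 20% × 274 mL = 13.37 mL
riboflavin: 5.64 mg/L × 0.274 L = 1.55 mg
pyridoxine hydrochloride: 13.9 mg/L × 0.274 L = 3.81 mg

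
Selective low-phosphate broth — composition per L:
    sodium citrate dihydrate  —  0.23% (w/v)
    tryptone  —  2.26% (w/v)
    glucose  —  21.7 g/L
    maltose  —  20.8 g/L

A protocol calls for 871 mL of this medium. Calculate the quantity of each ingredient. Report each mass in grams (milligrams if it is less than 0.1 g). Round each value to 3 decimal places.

Target volume = 871 mL = 0.871 L.
sodium citrate dihydrate: 0.23% w/v = 2.3 g/L → 2.3 × 0.871 L = 2.003 g
tryptone: 2.26 g per 100 mL × 871 mL ÷ 100 = 19.685 g
glucose: 21.7 g/L × 0.871 L = 18.901 g
maltose: 20.8 g/L × 0.871 L = 18.117 g

sodium citrate dihydrate 2.003 g; tryptone 19.685 g; glucose 18.901 g; maltose 18.117 g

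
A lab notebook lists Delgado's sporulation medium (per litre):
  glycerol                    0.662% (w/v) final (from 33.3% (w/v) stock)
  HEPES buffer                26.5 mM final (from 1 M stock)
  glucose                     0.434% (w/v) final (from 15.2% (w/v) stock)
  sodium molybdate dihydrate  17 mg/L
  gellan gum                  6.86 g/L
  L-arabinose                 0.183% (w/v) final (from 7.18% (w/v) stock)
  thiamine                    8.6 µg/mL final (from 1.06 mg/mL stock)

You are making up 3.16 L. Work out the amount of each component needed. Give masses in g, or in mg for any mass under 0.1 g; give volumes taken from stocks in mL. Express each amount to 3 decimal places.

glycerol 62.820 mL; HEPES buffer 83.740 mL; glucose 90.226 mL; sodium molybdate dihydrate 53.720 mg; gellan gum 21.678 g; L-arabinose 80.540 mL; thiamine 25.638 mL

Scale factor relative to 1 L: 3.16.
glycerol: V = C2·V2/C1 = 0.662% ÷ 33.3% × 3160 mL = 62.820 mL
HEPES buffer: C1V1 = C2V2 → 26.5 mM × 3160 mL ÷ 1000 mM = 83.740 mL
glucose: dilute stock: 0.434% ÷ 15.2% × 3160 mL = 90.226 mL
sodium molybdate dihydrate: 17 mg/L × 3.16 L = 53.720 mg
gellan gum: 6.86 g/L × 3.16 L = 21.678 g
L-arabinose: V = C2·V2/C1 = 0.183% ÷ 7.18% × 3160 mL = 80.540 mL
thiamine: C1V1 = C2V2 → 8.6 µg/mL × 3160 mL ÷ 1060 µg/mL = 25.638 mL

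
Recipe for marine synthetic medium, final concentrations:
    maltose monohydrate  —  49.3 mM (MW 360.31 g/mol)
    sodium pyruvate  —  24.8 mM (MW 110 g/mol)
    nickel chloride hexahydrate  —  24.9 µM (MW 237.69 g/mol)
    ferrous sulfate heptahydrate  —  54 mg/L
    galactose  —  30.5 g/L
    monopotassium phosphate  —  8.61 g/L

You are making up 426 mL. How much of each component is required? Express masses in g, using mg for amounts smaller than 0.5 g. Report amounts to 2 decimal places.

maltose monohydrate 7.57 g; sodium pyruvate 1.16 g; nickel chloride hexahydrate 2.52 mg; ferrous sulfate heptahydrate 23.00 mg; galactose 12.99 g; monopotassium phosphate 3.67 g

Working volume: 426 mL = 0.426 L.
maltose monohydrate: 49.3 mmol/L × 360.31 g/mol × 0.426 L ÷ 1000 = 7.57 g
sodium pyruvate: 24.8 mmol/L × 110 g/mol × 0.426 L ÷ 1000 = 1.16 g
nickel chloride hexahydrate: 24.9 µmol/L × 237.69 g/mol × 0.426 L ÷ 1000 = 2.52 mg
ferrous sulfate heptahydrate: 54 mg/L × 0.426 L = 23.00 mg
galactose: 30.5 g/L × 0.426 L = 12.99 g
monopotassium phosphate: 8.61 g/L × 0.426 L = 3.67 g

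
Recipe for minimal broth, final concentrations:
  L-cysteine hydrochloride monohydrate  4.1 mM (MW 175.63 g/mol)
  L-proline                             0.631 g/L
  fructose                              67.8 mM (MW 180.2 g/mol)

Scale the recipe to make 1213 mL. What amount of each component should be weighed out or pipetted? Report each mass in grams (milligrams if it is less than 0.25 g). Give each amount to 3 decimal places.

Scale factor relative to 1 L: 1.213.
L-cysteine hydrochloride monohydrate: 4.1 mmol/L × 175.63 g/mol × 1.213 L ÷ 1000 = 0.873 g
L-proline: 0.631 g/L × 1.213 L = 0.765 g
fructose: 67.8 mmol/L × 180.2 g/mol × 1.213 L ÷ 1000 = 14.820 g

L-cysteine hydrochloride monohydrate 0.873 g; L-proline 0.765 g; fructose 14.820 g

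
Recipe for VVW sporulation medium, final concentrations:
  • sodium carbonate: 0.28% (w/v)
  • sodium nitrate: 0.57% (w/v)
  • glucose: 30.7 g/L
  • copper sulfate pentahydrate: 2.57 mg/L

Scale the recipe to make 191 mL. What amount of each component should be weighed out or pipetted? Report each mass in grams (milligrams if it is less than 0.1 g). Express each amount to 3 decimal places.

Working volume: 191 mL = 0.191 L.
sodium carbonate: 0.28 g per 100 mL × 191 mL ÷ 100 = 0.535 g
sodium nitrate: 0.57% w/v = 5.7 g/L → 5.7 × 0.191 L = 1.089 g
glucose: 30.7 g/L × 0.191 L = 5.864 g
copper sulfate pentahydrate: 2.57 mg/L × 0.191 L = 0.491 mg

sodium carbonate 0.535 g; sodium nitrate 1.089 g; glucose 5.864 g; copper sulfate pentahydrate 0.491 mg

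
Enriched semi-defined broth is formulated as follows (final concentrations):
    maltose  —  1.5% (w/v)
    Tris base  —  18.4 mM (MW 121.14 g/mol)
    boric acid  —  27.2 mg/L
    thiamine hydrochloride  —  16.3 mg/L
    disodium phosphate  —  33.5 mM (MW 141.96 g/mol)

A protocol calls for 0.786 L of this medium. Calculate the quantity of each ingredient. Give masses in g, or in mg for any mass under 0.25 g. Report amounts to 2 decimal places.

Working volume: 0.786 L.
maltose: 1.5 g per 100 mL × 786 mL ÷ 100 = 11.79 g
Tris base: 18.4 mmol/L × 121.14 g/mol × 0.786 L ÷ 1000 = 1.75 g
boric acid: 27.2 mg/L × 0.786 L = 21.38 mg
thiamine hydrochloride: 16.3 mg/L × 0.786 L = 12.81 mg
disodium phosphate: 33.5 mmol/L × 141.96 g/mol × 0.786 L ÷ 1000 = 3.74 g

maltose 11.79 g; Tris base 1.75 g; boric acid 21.38 mg; thiamine hydrochloride 12.81 mg; disodium phosphate 3.74 g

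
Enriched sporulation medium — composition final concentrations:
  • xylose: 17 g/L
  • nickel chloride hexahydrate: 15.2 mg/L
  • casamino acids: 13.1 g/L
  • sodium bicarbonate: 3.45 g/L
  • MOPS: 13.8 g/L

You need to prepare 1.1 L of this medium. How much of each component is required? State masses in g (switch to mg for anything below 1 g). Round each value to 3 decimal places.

xylose 18.700 g; nickel chloride hexahydrate 16.720 mg; casamino acids 14.410 g; sodium bicarbonate 3.795 g; MOPS 15.180 g

Scale factor relative to 1 L: 1.1.
xylose: 17 g/L × 1.1 L = 18.700 g
nickel chloride hexahydrate: 15.2 mg/L × 1.1 L = 16.720 mg
casamino acids: 13.1 g/L × 1.1 L = 14.410 g
sodium bicarbonate: 3.45 g/L × 1.1 L = 3.795 g
MOPS: 13.8 g/L × 1.1 L = 15.180 g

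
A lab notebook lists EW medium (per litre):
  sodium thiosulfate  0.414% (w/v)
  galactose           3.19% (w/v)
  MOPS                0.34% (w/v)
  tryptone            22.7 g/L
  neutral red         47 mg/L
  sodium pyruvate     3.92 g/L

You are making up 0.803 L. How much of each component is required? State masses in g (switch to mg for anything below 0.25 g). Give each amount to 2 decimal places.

Scale factor relative to 1 L: 0.803.
sodium thiosulfate: 0.414 g per 100 mL × 803 mL ÷ 100 = 3.32 g
galactose: 3.19 g per 100 mL × 803 mL ÷ 100 = 25.62 g
MOPS: 0.34% w/v = 3.4 g/L → 3.4 × 0.803 L = 2.73 g
tryptone: 22.7 g/L × 0.803 L = 18.23 g
neutral red: 47 mg/L × 0.803 L = 37.74 mg
sodium pyruvate: 3.92 g/L × 0.803 L = 3.15 g

sodium thiosulfate 3.32 g; galactose 25.62 g; MOPS 2.73 g; tryptone 18.23 g; neutral red 37.74 mg; sodium pyruvate 3.15 g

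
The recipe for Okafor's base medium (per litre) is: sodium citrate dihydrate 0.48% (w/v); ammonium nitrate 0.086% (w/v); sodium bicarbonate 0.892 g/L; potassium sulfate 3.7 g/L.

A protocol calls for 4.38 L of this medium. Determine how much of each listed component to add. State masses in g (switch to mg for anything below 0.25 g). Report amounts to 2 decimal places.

sodium citrate dihydrate 21.02 g; ammonium nitrate 3.77 g; sodium bicarbonate 3.91 g; potassium sulfate 16.21 g

Working volume: 4.38 L.
sodium citrate dihydrate: 0.48 g per 100 mL × 4380 mL ÷ 100 = 21.02 g
ammonium nitrate: 0.086% w/v = 0.86 g/L → 0.86 × 4.38 L = 3.77 g
sodium bicarbonate: 0.892 g/L × 4.38 L = 3.91 g
potassium sulfate: 3.7 g/L × 4.38 L = 16.21 g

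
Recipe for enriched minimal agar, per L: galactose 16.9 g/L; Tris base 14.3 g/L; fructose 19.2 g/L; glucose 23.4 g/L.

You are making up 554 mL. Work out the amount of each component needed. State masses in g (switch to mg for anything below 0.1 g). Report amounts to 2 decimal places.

galactose 9.36 g; Tris base 7.92 g; fructose 10.64 g; glucose 12.96 g

Scale factor relative to 1 L: 0.554.
galactose: 16.9 g/L × 0.554 L = 9.36 g
Tris base: 14.3 g/L × 0.554 L = 7.92 g
fructose: 19.2 g/L × 0.554 L = 10.64 g
glucose: 23.4 g/L × 0.554 L = 12.96 g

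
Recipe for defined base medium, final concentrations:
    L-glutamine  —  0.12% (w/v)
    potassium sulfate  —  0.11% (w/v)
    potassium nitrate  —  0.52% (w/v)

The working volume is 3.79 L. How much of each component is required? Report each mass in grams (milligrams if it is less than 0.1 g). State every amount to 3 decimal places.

Scale factor relative to 1 L: 3.79.
L-glutamine: 0.12 g per 100 mL × 3790 mL ÷ 100 = 4.548 g
potassium sulfate: 0.11% w/v = 1.1 g/L → 1.1 × 3.79 L = 4.169 g
potassium nitrate: 0.52 g per 100 mL × 3790 mL ÷ 100 = 19.708 g

L-glutamine 4.548 g; potassium sulfate 4.169 g; potassium nitrate 19.708 g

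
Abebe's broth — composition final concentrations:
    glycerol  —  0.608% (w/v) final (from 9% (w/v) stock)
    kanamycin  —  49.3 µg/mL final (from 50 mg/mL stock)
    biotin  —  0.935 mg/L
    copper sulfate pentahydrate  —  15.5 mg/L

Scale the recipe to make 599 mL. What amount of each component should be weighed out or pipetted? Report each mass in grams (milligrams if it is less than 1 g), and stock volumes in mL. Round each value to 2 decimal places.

glycerol 40.47 mL; kanamycin 0.59 mL; biotin 0.56 mg; copper sulfate pentahydrate 9.28 mg

Scale factor relative to 1 L: 0.599.
glycerol: V = C2·V2/C1 = 0.608% ÷ 9% × 599 mL = 40.47 mL
kanamycin: C1V1 = C2V2 → 49.3 µg/mL × 599 mL ÷ 50000 µg/mL = 0.59 mL
biotin: 0.935 mg/L × 0.599 L = 0.56 mg
copper sulfate pentahydrate: 15.5 mg/L × 0.599 L = 9.28 mg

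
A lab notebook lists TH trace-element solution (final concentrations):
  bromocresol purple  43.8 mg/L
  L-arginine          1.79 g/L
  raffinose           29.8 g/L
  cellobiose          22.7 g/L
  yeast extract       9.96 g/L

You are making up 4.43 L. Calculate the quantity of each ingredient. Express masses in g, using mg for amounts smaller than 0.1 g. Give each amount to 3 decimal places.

Scale factor relative to 1 L: 4.43.
bromocresol purple: 43.8 mg/L × 4.43 L = 194.034 mg = 0.194 g
L-arginine: 1.79 g/L × 4.43 L = 7.930 g
raffinose: 29.8 g/L × 4.43 L = 132.014 g
cellobiose: 22.7 g/L × 4.43 L = 100.561 g
yeast extract: 9.96 g/L × 4.43 L = 44.123 g

bromocresol purple 0.194 g; L-arginine 7.930 g; raffinose 132.014 g; cellobiose 100.561 g; yeast extract 44.123 g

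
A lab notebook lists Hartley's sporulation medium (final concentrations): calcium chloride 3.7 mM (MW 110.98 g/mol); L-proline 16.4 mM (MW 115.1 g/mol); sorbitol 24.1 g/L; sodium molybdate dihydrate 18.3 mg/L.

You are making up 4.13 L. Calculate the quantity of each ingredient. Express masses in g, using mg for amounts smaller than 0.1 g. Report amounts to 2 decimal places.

calcium chloride 1.70 g; L-proline 7.80 g; sorbitol 99.53 g; sodium molybdate dihydrate 75.58 mg

Scale factor relative to 1 L: 4.13.
calcium chloride: 3.7 mmol/L × 110.98 g/mol × 4.13 L ÷ 1000 = 1.70 g
L-proline: 16.4 mmol/L × 115.1 g/mol × 4.13 L ÷ 1000 = 7.80 g
sorbitol: 24.1 g/L × 4.13 L = 99.53 g
sodium molybdate dihydrate: 18.3 mg/L × 4.13 L = 75.58 mg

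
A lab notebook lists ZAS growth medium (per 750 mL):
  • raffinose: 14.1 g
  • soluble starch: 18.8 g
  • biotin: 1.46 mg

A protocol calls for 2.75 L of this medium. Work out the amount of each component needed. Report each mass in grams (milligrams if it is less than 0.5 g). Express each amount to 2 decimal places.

raffinose 51.70 g; soluble starch 68.93 g; biotin 5.35 mg

Scale factor = 2750 mL / 750 mL = 3.66667.
raffinose: 14.1 g × (2750 mL / 750 mL) = 51.70 g
soluble starch: 18.8 g × (2750 mL / 750 mL) = 68.93 g
biotin: 1.46 mg × (2750 mL / 750 mL) = 5.35 mg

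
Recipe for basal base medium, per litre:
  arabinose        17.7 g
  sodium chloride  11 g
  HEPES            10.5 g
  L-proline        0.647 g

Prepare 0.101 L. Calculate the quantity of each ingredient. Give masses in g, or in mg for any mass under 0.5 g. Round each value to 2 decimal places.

arabinose 1.79 g; sodium chloride 1.11 g; HEPES 1.06 g; L-proline 65.35 mg

Scale factor = 101 mL / 1000 mL = 0.101.
arabinose: 17.7 g × (101 mL / 1000 mL) = 1.79 g
sodium chloride: 11 g × (101 mL / 1000 mL) = 1.11 g
HEPES: 10.5 g × (101 mL / 1000 mL) = 1.06 g
L-proline: 0.647 g × (101 mL / 1000 mL) = 0.065347 g = 65.35 mg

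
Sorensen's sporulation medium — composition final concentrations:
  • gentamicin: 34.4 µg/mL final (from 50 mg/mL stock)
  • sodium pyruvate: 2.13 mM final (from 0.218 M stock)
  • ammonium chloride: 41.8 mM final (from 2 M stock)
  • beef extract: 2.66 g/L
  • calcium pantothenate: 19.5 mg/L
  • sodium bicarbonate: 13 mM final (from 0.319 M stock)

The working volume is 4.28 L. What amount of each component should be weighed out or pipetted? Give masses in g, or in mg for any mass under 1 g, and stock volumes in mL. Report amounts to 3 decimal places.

Scale factor relative to 1 L: 4.28.
gentamicin: C1V1 = C2V2 → 34.4 µg/mL × 4280 mL ÷ 50000 µg/mL = 2.945 mL
sodium pyruvate: dilute stock: 2.13 mM × 4280 mL ÷ 218 mM = 41.818 mL
ammonium chloride: dilute stock: 41.8 mM × 4280 mL ÷ 2000 mM = 89.452 mL
beef extract: 2.66 g/L × 4.28 L = 11.385 g
calcium pantothenate: 19.5 mg/L × 4.28 L = 83.460 mg
sodium bicarbonate: C1V1 = C2V2 → 13 mM × 4280 mL ÷ 319 mM = 174.420 mL

gentamicin 2.945 mL; sodium pyruvate 41.818 mL; ammonium chloride 89.452 mL; beef extract 11.385 g; calcium pantothenate 83.460 mg; sodium bicarbonate 174.420 mL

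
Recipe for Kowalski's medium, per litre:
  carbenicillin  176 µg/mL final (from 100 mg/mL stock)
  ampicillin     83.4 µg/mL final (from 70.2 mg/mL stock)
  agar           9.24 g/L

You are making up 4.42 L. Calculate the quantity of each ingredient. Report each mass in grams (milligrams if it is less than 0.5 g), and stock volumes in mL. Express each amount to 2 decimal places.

Scale factor relative to 1 L: 4.42.
carbenicillin: V = C2·V2/C1 = 176 µg/mL × 4420 mL ÷ 100000 µg/mL = 7.78 mL
ampicillin: dilute stock: 83.4 µg/mL × 4420 mL ÷ 70200 µg/mL = 5.25 mL
agar: 9.24 g/L × 4.42 L = 40.84 g

carbenicillin 7.78 mL; ampicillin 5.25 mL; agar 40.84 g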